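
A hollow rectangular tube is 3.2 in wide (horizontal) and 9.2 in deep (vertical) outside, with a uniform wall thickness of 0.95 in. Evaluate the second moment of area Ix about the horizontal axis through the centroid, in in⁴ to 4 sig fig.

Split into non-overlapping primitives; take the origin at the lower-left of the bounding box.
Outer rectangle: 3.2 × 9.2, A = 29.44 in², y = 4.6 in, Ī = 207.65 in⁴.
Inner void (subtracted): 1.3 × 7.3, A = 9.49 in², y = 4.6 in, Ī = 42.1435 in⁴.
By symmetry the centroid is at mid-height, ȳ = 4.6 in.
All pieces are centred on the horizontal axis through the centroid, so I = ΣĪ (holes subtracted) = 165.507 in⁴.

Ix ≈ 165.5 in⁴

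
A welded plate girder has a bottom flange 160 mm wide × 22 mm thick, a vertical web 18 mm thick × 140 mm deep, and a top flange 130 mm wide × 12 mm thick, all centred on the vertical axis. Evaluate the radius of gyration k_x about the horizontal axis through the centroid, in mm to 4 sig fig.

Break the section into simple shapes (no overlaps), measuring from the bottom-left corner of the bounding box.
Bottom plate: 160 × 22, A = 3 520 mm², y = 11 mm, Ī = 141 973 mm⁴.
Web plate: 18 × 140, A = 2 520 mm², y = 92 mm, Ī = 4 116 000 mm⁴.
Top plate: 130 × 12, A = 1 560 mm², y = 168 mm, Ī = 18 720 mm⁴.
Centroid: ȳ = ΣA·y / ΣA = 70.0842 mm.
Transfer each piece to the horizontal axis through the centroid using Ī + A·d² with d = y − 70.0842:
  bottom plate: d = -59.0842 mm → contributes +12 430 096 mm⁴
  web plate: d = 21.9158 mm → contributes +5 326 361 mm⁴
  top plate: d = 97.9158 mm → contributes +14 975 223 mm⁴
Total I = 32 731 679 mm⁴.
Radius of gyration: k = √(I/A) = √(32 731 679 / 7 600) = 65.6262 mm.

k_x ≈ 65.63 mm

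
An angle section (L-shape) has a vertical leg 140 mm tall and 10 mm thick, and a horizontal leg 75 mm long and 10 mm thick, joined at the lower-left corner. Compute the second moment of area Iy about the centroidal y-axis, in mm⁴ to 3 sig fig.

Iy ≈ 8.65 × 10⁵ mm⁴

Treat the section as a set of non-overlapping primitives; coordinates are from the bounding-box lower-left.
Vertical leg: 10 × 140, A = 1 400 mm², x = 5 mm, Ī = 11 667 mm⁴.
Horizontal leg (remainder): 65 × 10, A = 650 mm², x = 42.5 mm, Ī = 228 854 mm⁴.
Centroid: x̄ = ΣA·x / ΣA = 16.89 mm.
Transfer each piece to the centroidal y-axis using Ī + A·d² with d = x − 16.89:
  vertical leg: d = -11.89 mm → contributes +209 596 mm⁴
  horizontal leg (remainder): d = 25.61 mm → contributes +655 163 mm⁴
Total I = 864 759 mm⁴.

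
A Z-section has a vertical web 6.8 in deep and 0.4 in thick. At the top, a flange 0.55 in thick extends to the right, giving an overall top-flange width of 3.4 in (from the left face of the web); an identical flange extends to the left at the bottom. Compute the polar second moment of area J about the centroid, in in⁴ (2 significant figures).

Break the section into simple shapes (no overlaps), measuring from the bottom-left corner of the bounding box.
Web: 0.4 × 6.8, A = 2.72 in², y = 3.4 in, Ī = 10.48 in⁴.
Top flange (beyond web): 3 × 0.55, A = 1.65 in², y = 6.525 in, Ī = 0.04159 in⁴.
Bottom flange (beyond web): 3 × 0.55, A = 1.65 in², y = 0.275 in, Ī = 0.04159 in⁴.
Centroid: ȳ = ΣA·y / ΣA = 3.4 in.
Transfer each piece to the centroidal x-axis using Ī + A·d² with d = y − 3.4:
  web: d = 0 in → contributes +10.48 in⁴
  top flange (beyond web): d = 3.125 in → contributes +16.15 in⁴
  bottom flange (beyond web): d = -3.125 in → contributes +16.15 in⁴
Total I = 42.79 in⁴.
For the y-axis: x̄ = 3.2 in.
Repeating about the centroidal y-axis gives I_y = 12.05 in⁴.
Polar second moment: J = I_x + I_y = 54.84 in⁴.

J ≈ 55 in⁴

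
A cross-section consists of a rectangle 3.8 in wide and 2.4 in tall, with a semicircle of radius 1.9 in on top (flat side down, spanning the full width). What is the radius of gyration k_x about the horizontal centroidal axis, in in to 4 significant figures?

Treat the section as a set of non-overlapping primitives; coordinates are from the bounding-box lower-left.
Rectangular body: 3.8 × 2.4, A = 9.12 in², y = 1.2 in, Ī = 4.3776 in⁴.
Semicircular cap: semicircle r = 1.9, A = 5.67057 in², y = 3.20639 in, Ī = 1.43036 in⁴.
Centroid: ȳ = ΣA·y / ΣA = 1.96923 in.
Transfer each piece to the horizontal centroidal axis using Ī + A·d² with d = y − 1.96923:
  rectangular body: d = -0.76923 in → contributes +9.77404 in⁴
  semicircular cap: d = 1.23715 in → contributes +10.1095 in⁴
Total I = 19.8835 in⁴.
Radius of gyration: k = √(I/A) = √(19.8835 / 14.7906) = 1.15946 in.

k_x ≈ 1.159 in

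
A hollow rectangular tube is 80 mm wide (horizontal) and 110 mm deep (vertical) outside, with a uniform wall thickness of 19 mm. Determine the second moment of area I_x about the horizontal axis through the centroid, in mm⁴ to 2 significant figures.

I_x ≈ 7.6 × 10⁶ mm⁴

Decompose the section into non-overlapping parts with the origin at the bottom-left of its bounding rectangle.
Outer rectangle: 80 × 110, A = 8 800 mm², y = 55 mm, Ī = 8 873 333 mm⁴.
Inner void (subtracted): 42 × 72, A = 3 024 mm², y = 55 mm, Ī = 1 306 368 mm⁴.
By symmetry the centroid is at mid-height, ȳ = 55 mm.
All pieces are centred on the horizontal axis through the centroid, so I = ΣĪ (holes subtracted) = 7 566 965 mm⁴.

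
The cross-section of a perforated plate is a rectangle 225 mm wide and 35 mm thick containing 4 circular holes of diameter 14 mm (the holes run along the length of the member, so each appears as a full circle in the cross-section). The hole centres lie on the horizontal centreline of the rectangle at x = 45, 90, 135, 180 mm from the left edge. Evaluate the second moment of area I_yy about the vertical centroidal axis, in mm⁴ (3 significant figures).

I_yy ≈ 3.17 × 10⁷ mm⁴

Split into non-overlapping primitives; take the origin at the lower-left of the bounding box.
Plate: 225 × 35, A = 7 875 mm², x = 112.5 mm, Ī = 33 222 656 mm⁴.
Hole 1 (subtracted): ⌀14, A = 153.94 mm², x = 45 mm, Ī = 1885.7 mm⁴.
Hole 2 (subtracted): ⌀14, A = 153.94 mm², x = 90 mm, Ī = 1885.7 mm⁴.
Hole 3 (subtracted): ⌀14, A = 153.94 mm², x = 135 mm, Ī = 1885.7 mm⁴.
Hole 4 (subtracted): ⌀14, A = 153.94 mm², x = 180 mm, Ī = 1885.7 mm⁴.
By symmetry the centroid is at mid-width, x̄ = 112.5 mm.
Transfer each piece to the vertical centroidal axis using Ī + A·d² with d = x − 112.5:
  plate: d = 0 mm → contributes +33 222 656 mm⁴
  hole 1: d = -67.5 mm → contributes −703 266 mm⁴
  hole 2: d = -22.5 mm → contributes −79 817 mm⁴
  hole 3: d = 22.5 mm → contributes −79 817 mm⁴
  hole 4: d = 67.5 mm → contributes −703 266 mm⁴
Total I = 31 656 491 mm⁴.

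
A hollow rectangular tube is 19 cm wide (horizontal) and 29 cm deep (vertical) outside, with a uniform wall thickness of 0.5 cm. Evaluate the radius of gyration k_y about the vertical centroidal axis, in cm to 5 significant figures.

k_y ≈ 7.9465 cm

Break the section into simple shapes (no overlaps), measuring from the bottom-left corner of the bounding box.
Outer rectangle: 19 × 29, A = 551 cm², x = 9.5 cm, Ī = 16575.92 cm⁴.
Inner void (subtracted): 18 × 28, A = 504 cm², x = 9.5 cm, Ī = 13 608 cm⁴.
By symmetry the centroid is at mid-width, x̄ = 9.5 cm.
All pieces are centred on the vertical centroidal axis, so I = ΣĪ (holes subtracted) = 2967.917 cm⁴.
Radius of gyration: k = √(I/A) = √(2967.917 / 47) = 7.946519 cm.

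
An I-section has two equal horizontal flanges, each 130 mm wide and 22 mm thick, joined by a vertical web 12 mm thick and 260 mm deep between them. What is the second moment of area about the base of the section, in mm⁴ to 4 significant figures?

Split into non-overlapping primitives; take the origin at the lower-left of the bounding box.
Bottom flange: 130 × 22, A = 2 860 mm², y = 11 mm, Ī = 115 353 mm⁴.
Web: 12 × 260, A = 3 120 mm², y = 152 mm, Ī = 17 576 000 mm⁴.
Top flange: 130 × 22, A = 2 860 mm², y = 293 mm, Ī = 115 353 mm⁴.
Transfer each piece to a horizontal axis along the bottom face using Ī + A·d² with d = y − 0:
  bottom flange: d = 11 mm → contributes +461 413 mm⁴
  web: d = 152 mm → contributes +89 660 480 mm⁴
  top flange: d = 293 mm → contributes +245 643 493 mm⁴
Total I = 335 765 387 mm⁴.

I_base ≈ 3.358 × 10⁸ mm⁴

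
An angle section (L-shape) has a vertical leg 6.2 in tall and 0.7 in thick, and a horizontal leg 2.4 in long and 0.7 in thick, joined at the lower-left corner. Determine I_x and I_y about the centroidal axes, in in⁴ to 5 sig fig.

I_x ≈ 21.014 in⁴, I_y ≈ 1.8087 in⁴

Treat the section as a set of non-overlapping primitives; coordinates are from the bounding-box lower-left.
Vertical leg: 0.7 × 6.2, A = 4.34 in², y = 3.1 in, Ī = 13.90247 in⁴.
Horizontal leg (remainder): 1.7 × 0.7, A = 1.19 in², y = 0.35 in, Ī = 0.04859167 in⁴.
Centroid: ȳ = ΣA·y / ΣA = 2.508228 in.
Transfer each piece to the centroidal x-axis using Ī + A·d² with d = y − 2.508228:
  vertical leg: d = 0.5917722 in → contributes +15.42231 in⁴
  horizontal leg (remainder): d = -2.158228 in → contributes +5.591549 in⁴
Total I = 21.01386 in⁴.
For the y-axis: x̄ = 0.6082278 in.
Repeating about the centroidal y-axis gives I_y = 1.808659 in⁴.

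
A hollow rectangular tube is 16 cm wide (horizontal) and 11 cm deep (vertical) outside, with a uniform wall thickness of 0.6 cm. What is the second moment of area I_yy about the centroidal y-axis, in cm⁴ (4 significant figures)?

I_yy ≈ 1107 cm⁴

Treat the section as a set of non-overlapping primitives; coordinates are from the bounding-box lower-left.
Outer rectangle: 16 × 11, A = 176 cm², x = 8 cm, Ī = 3754.67 cm⁴.
Inner void (subtracted): 14.8 × 9.8, A = 145.04 cm², x = 8 cm, Ī = 2647.46 cm⁴.
By symmetry the centroid is at mid-width, x̄ = 8 cm.
All pieces are centred on the centroidal y-axis, so I = ΣĪ (holes subtracted) = 1107.2 cm⁴.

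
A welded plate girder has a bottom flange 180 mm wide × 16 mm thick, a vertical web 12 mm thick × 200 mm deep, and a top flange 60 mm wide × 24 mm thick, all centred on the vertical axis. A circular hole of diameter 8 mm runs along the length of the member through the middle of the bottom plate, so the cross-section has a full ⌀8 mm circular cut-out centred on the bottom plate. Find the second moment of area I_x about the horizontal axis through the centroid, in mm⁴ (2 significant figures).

I_x ≈ 5.6 × 10⁷ mm⁴

Break the section into simple shapes (no overlaps), measuring from the bottom-left corner of the bounding box.
Bottom plate: 180 × 16, A = 2 880 mm², y = 8 mm, Ī = 61 440 mm⁴.
Web plate: 12 × 200, A = 2 400 mm², y = 116 mm, Ī = 8 000 000 mm⁴.
Top plate: 60 × 24, A = 1 440 mm², y = 228 mm, Ī = 69 120 mm⁴.
Hole (subtracted): ⌀8, A = 50.27 mm², y = 8 mm, Ī = 201.1 mm⁴.
Centroid: ȳ = ΣA·y / ΣA = 94.36 mm.
Transfer each piece to the horizontal axis through the centroid using Ī + A·d² with d = y − 94.36:
  bottom plate: d = -86.36 mm → contributes +21 540 752 mm⁴
  web plate: d = 21.64 mm → contributes +9 123 868 mm⁴
  top plate: d = 133.6 mm → contributes +25 786 916 mm⁴
  hole: d = -86.36 mm → contributes −375 086 mm⁴
Total I = 56 076 450 mm⁴.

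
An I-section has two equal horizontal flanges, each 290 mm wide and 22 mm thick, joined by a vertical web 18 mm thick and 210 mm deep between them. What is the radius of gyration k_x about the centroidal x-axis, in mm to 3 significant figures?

Treat the section as a set of non-overlapping primitives; coordinates are from the bounding-box lower-left.
Bottom flange: 290 × 22, A = 6 380 mm², y = 11 mm, Ī = 257 327 mm⁴.
Web: 18 × 210, A = 3 780 mm², y = 127 mm, Ī = 13 891 500 mm⁴.
Top flange: 290 × 22, A = 6 380 mm², y = 243 mm, Ī = 257 327 mm⁴.
By symmetry the centroid is at mid-height, ȳ = 127 mm.
Transfer each piece to the centroidal x-axis using Ī + A·d² with d = y − 127:
  bottom flange: d = -116 mm → contributes +86 106 607 mm⁴
  web: d = 0 mm → contributes +13 891 500 mm⁴
  top flange: d = 116 mm → contributes +86 106 607 mm⁴
Total I = 186 104 713 mm⁴.
Radius of gyration: k = √(I/A) = √(186 104 713 / 16 540) = 106.07 mm.

k_x ≈ 106 mm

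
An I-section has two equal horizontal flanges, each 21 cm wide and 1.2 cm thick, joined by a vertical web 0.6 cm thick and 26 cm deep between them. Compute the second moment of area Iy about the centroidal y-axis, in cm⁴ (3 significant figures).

Iy ≈ 1850 cm⁴

Split into non-overlapping primitives; take the origin at the lower-left of the bounding box.
Bottom flange: 21 × 1.2, A = 25.2 cm², x = 10.5 cm, Ī = 926.1 cm⁴.
Web: 0.6 × 26, A = 15.6 cm², x = 10.5 cm, Ī = 0.468 cm⁴.
Top flange: 21 × 1.2, A = 25.2 cm², x = 10.5 cm, Ī = 926.1 cm⁴.
By symmetry the centroid is at mid-width, x̄ = 10.5 cm.
All pieces are centred on the centroidal y-axis, so I = ΣĪ = 1852.7 cm⁴.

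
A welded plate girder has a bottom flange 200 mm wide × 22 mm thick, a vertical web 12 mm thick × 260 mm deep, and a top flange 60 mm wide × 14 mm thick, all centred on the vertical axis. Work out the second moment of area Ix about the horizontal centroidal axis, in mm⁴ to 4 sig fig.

Break the section into simple shapes (no overlaps), measuring from the bottom-left corner of the bounding box.
Bottom plate: 200 × 22, A = 4 400 mm², y = 11 mm, Ī = 177 467 mm⁴.
Web plate: 12 × 260, A = 3 120 mm², y = 152 mm, Ī = 17 576 000 mm⁴.
Top plate: 60 × 14, A = 840 mm², y = 289 mm, Ī = 13 720 mm⁴.
Centroid: ȳ = ΣA·y / ΣA = 91.555 mm.
Transfer each piece to the horizontal centroidal axis using Ī + A·d² with d = y − 91.555:
  bottom plate: d = -80.555 mm → contributes +28 729 559 mm⁴
  web plate: d = 60.445 mm → contributes +28 975 217 mm⁴
  top plate: d = 197.445 mm → contributes +32 760 716 mm⁴
Total I = 90 465 491 mm⁴.

Ix ≈ 9.047 × 10⁷ mm⁴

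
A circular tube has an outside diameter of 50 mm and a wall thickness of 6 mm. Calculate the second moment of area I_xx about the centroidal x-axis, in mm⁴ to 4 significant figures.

Treat the section as a set of non-overlapping primitives; coordinates are from the bounding-box lower-left.
Outer circle: ⌀50, A = 1963.5 mm², y = 25 mm, Ī = 306 796 mm⁴.
Bore (subtracted): ⌀38, A = 1134.11 mm², y = 25 mm, Ī = 102 354 mm⁴.
By symmetry the centroid is at mid-height, ȳ = 25 mm.
All pieces are centred on the centroidal x-axis, so I = ΣĪ (holes subtracted) = 204 442 mm⁴.

I_xx ≈ 2.044 × 10⁵ mm⁴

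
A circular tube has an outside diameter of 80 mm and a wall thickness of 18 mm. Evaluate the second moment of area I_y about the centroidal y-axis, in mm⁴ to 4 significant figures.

Split into non-overlapping primitives; take the origin at the lower-left of the bounding box.
Outer circle: ⌀80, A = 5026.55 mm², x = 40 mm, Ī = 2 010 619 mm⁴.
Bore (subtracted): ⌀44, A = 1520.53 mm², x = 40 mm, Ī = 183 984 mm⁴.
By symmetry the centroid is at mid-width, x̄ = 40 mm.
All pieces are centred on the centroidal y-axis, so I = ΣĪ (holes subtracted) = 1 826 635 mm⁴.

I_y ≈ 1.827 × 10⁶ mm⁴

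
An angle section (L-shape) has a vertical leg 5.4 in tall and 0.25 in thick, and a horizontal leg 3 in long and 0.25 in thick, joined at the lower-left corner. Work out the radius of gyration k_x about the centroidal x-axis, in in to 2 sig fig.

k_x ≈ 1.8 in

Treat the section as a set of non-overlapping primitives; coordinates are from the bounding-box lower-left.
Vertical leg: 0.25 × 5.4, A = 1.35 in², y = 2.7 in, Ī = 3.281 in⁴.
Horizontal leg (remainder): 2.75 × 0.25, A = 0.6875 in², y = 0.125 in, Ī = 0.003581 in⁴.
Centroid: ȳ = ΣA·y / ΣA = 1.831 in.
Transfer each piece to the centroidal x-axis using Ī + A·d² with d = y − 1.831:
  vertical leg: d = 0.8689 in → contributes +4.3 in⁴
  horizontal leg (remainder): d = -1.706 in → contributes +2.005 in⁴
Total I = 6.304 in⁴.
Radius of gyration: k = √(I/A) = √(6.304 / 2.038) = 1.759 in.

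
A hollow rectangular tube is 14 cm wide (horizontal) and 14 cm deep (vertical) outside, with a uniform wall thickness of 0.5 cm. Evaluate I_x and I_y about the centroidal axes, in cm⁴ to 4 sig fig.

Split into non-overlapping primitives; take the origin at the lower-left of the bounding box.
Outer rectangle: 14 × 14, A = 196 cm², y = 7 cm, Ī = 3201.33 cm⁴.
Inner void (subtracted): 13 × 13, A = 169 cm², y = 7 cm, Ī = 2380.08 cm⁴.
By symmetry the centroid is at mid-height, ȳ = 7 cm.
All pieces are centred on the centroidal x-axis, so I = ΣĪ (holes subtracted) = 821.25 cm⁴.
Repeating about the centroidal y-axis gives I_y = 821.25 cm⁴.

I_x ≈ 821.3 cm⁴, I_y ≈ 821.3 cm⁴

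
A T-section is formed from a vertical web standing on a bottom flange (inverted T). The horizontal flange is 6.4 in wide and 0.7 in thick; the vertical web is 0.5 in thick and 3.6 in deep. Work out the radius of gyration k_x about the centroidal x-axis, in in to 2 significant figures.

k_x ≈ 1.1 in

Treat the section as a set of non-overlapping primitives; coordinates are from the bounding-box lower-left.
Flange: 6.4 × 0.7, A = 4.48 in², y = 0.35 in, Ī = 0.1829 in⁴.
Web: 0.5 × 3.6, A = 1.8 in², y = 2.5 in, Ī = 1.944 in⁴.
Centroid: ȳ = ΣA·y / ΣA = 0.9662 in.
Transfer each piece to the centroidal x-axis using Ī + A·d² with d = y − 0.9662:
  flange: d = -0.6162 in → contributes +1.884 in⁴
  web: d = 1.534 in → contributes +6.178 in⁴
Total I = 8.063 in⁴.
Radius of gyration: k = √(I/A) = √(8.063 / 6.28) = 1.133 in.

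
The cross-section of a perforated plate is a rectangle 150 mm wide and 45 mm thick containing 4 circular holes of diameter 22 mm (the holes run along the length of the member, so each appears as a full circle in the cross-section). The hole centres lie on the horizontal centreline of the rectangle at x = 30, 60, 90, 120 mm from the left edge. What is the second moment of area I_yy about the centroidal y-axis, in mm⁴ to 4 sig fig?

Break the section into simple shapes (no overlaps), measuring from the bottom-left corner of the bounding box.
Plate: 150 × 45, A = 6 750 mm², x = 75 mm, Ī = 12 656 250 mm⁴.
Hole 1 (subtracted): ⌀22, A = 380.133 mm², x = 30 mm, Ī = 11 499 mm⁴.
Hole 2 (subtracted): ⌀22, A = 380.133 mm², x = 60 mm, Ī = 11 499 mm⁴.
Hole 3 (subtracted): ⌀22, A = 380.133 mm², x = 90 mm, Ī = 11 499 mm⁴.
Hole 4 (subtracted): ⌀22, A = 380.133 mm², x = 120 mm, Ī = 11 499 mm⁴.
By symmetry the centroid is at mid-width, x̄ = 75 mm.
Transfer each piece to the centroidal y-axis using Ī + A·d² with d = x − 75:
  plate: d = 0 mm → contributes +12 656 250 mm⁴
  hole 1: d = -45 mm → contributes −781 268 mm⁴
  hole 2: d = -15 mm → contributes −97028.9 mm⁴
  hole 3: d = 15 mm → contributes −97028.9 mm⁴
  hole 4: d = 45 mm → contributes −781 268 mm⁴
Total I = 10 899 657 mm⁴.

I_yy ≈ 1.090 × 10⁷ mm⁴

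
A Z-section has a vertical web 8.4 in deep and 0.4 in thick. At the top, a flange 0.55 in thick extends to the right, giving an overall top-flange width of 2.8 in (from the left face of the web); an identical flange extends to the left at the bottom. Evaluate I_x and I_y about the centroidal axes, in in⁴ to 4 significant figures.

I_x ≈ 60.49 in⁴, I_y ≈ 6.486 in⁴

Break the section into simple shapes (no overlaps), measuring from the bottom-left corner of the bounding box.
Web: 0.4 × 8.4, A = 3.36 in², y = 4.2 in, Ī = 19.7568 in⁴.
Top flange (beyond web): 2.4 × 0.55, A = 1.32 in², y = 8.125 in, Ī = 0.033275 in⁴.
Bottom flange (beyond web): 2.4 × 0.55, A = 1.32 in², y = 0.275 in, Ī = 0.033275 in⁴.
Centroid: ȳ = ΣA·y / ΣA = 4.2 in.
Transfer each piece to the centroidal x-axis using Ī + A·d² with d = y − 4.2:
  web: d = 0 in → contributes +19.7568 in⁴
  top flange (beyond web): d = 3.925 in → contributes +20.3687 in⁴
  bottom flange (beyond web): d = -3.925 in → contributes +20.3687 in⁴
Total I = 60.4942 in⁴.
For the y-axis: x̄ = 2.6 in.
Repeating about the centroidal y-axis gives I_y = 6.4864 in⁴.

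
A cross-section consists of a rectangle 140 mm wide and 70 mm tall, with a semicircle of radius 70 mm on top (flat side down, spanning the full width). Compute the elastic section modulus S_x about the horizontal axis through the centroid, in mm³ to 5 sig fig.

Break the section into simple shapes (no overlaps), measuring from the bottom-left corner of the bounding box.
Rectangular body: 140 × 70, A = 9 800 mm², y = 35 mm, Ī = 4 001 667 mm⁴.
Semicircular cap: semicircle r = 70, A = 7696.902 mm², y = 99.70892 mm, Ī = 2 635 265 mm⁴.
Centroid: ȳ = ΣA·y / ΣA = 63.46551 mm.
Transfer each piece to the horizontal axis through the centroid using Ī + A·d² with d = y − 63.46551:
  rectangular body: d = -28.46551 mm → contributes +11 942 462 mm⁴
  semicircular cap: d = 36.24341 mm → contributes +12 745 799 mm⁴
Total I = 24 688 262 mm⁴.
Extreme fibre distance c = 76.53449 mm; S = I/c = 322576.9 mm³.

S_x ≈ 3.2258 × 10⁵ mm³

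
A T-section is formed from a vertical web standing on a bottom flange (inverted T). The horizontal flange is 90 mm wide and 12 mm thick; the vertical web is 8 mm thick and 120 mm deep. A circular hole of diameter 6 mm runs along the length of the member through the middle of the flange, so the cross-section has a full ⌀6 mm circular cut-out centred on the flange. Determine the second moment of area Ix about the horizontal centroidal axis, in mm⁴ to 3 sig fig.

Ix ≈ 3.35 × 10⁶ mm⁴

Split into non-overlapping primitives; take the origin at the lower-left of the bounding box.
Flange: 90 × 12, A = 1 080 mm², y = 6 mm, Ī = 12 960 mm⁴.
Web: 8 × 120, A = 960 mm², y = 72 mm, Ī = 1 152 000 mm⁴.
Hole (subtracted): ⌀6, A = 28.274 mm², y = 6 mm, Ī = 63.617 mm⁴.
Centroid: ȳ = ΣA·y / ΣA = 37.495 mm.
Transfer each piece to the horizontal centroidal axis using Ī + A·d² with d = y − 37.495:
  flange: d = -31.495 mm → contributes +1 084 274 mm⁴
  web: d = 34.505 mm → contributes +2 294 948 mm⁴
  hole: d = -31.495 mm → contributes −28 111 mm⁴
Total I = 3 351 111 mm⁴.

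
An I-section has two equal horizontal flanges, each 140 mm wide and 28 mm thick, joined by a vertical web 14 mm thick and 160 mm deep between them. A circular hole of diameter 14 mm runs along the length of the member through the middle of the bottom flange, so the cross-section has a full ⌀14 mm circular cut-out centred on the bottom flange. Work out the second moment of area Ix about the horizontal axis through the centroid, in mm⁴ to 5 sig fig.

Ix ≈ 7.3182 × 10⁷ mm⁴

Treat the section as a set of non-overlapping primitives; coordinates are from the bounding-box lower-left.
Bottom flange: 140 × 28, A = 3 920 mm², y = 14 mm, Ī = 256106.7 mm⁴.
Web: 14 × 160, A = 2 240 mm², y = 108 mm, Ī = 4 778 667 mm⁴.
Top flange: 140 × 28, A = 3 920 mm², y = 202 mm, Ī = 256106.7 mm⁴.
Hole (subtracted): ⌀14, A = 153.938 mm², y = 14 mm, Ī = 1885.741 mm⁴.
Centroid: ȳ = ΣA·y / ΣA = 109.4578 mm.
Transfer each piece to the horizontal axis through the centroid using Ī + A·d² with d = y − 109.4578:
  bottom flange: d = -95.4578 mm → contributes +35 975 895 mm⁴
  web: d = -1.457796 mm → contributes +4 783 427 mm⁴
  top flange: d = 92.5422 mm → contributes +33 827 220 mm⁴
  hole: d = -95.4578 mm → contributes −1 404 599 mm⁴
Total I = 73 181 943 mm⁴.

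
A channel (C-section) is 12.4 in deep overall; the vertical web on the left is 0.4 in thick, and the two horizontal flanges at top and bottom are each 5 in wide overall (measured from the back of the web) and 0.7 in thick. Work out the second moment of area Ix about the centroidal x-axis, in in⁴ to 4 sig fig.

Break the section into simple shapes (no overlaps), measuring from the bottom-left corner of the bounding box.
Web: 0.4 × 12.4, A = 4.96 in², y = 6.2 in, Ī = 63.5541 in⁴.
Top flange (beyond web): 4.6 × 0.7, A = 3.22 in², y = 12.05 in, Ī = 0.131483 in⁴.
Bottom flange (beyond web): 4.6 × 0.7, A = 3.22 in², y = 0.35 in, Ī = 0.131483 in⁴.
By symmetry the centroid is at mid-height, ȳ = 6.2 in.
Transfer each piece to the centroidal x-axis using Ī + A·d² with d = y − 6.2:
  web: d = 0 in → contributes +63.5541 in⁴
  top flange (beyond web): d = 5.85 in → contributes +110.328 in⁴
  bottom flange (beyond web): d = -5.85 in → contributes +110.328 in⁴
Total I = 284.21 in⁴.

Ix ≈ 284.2 in⁴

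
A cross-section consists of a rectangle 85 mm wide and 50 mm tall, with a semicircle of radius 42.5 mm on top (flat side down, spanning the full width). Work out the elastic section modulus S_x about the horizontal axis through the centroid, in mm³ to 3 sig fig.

S_x ≈ 8.74 × 10⁴ mm³

Break the section into simple shapes (no overlaps), measuring from the bottom-left corner of the bounding box.
Rectangular body: 85 × 50, A = 4 250 mm², y = 25 mm, Ī = 885 417 mm⁴.
Semicircular cap: semicircle r = 42.5, A = 2837.3 mm², y = 68.038 mm, Ī = 358 086 mm⁴.
Centroid: ȳ = ΣA·y / ΣA = 42.229 mm.
Transfer each piece to the horizontal axis through the centroid using Ī + A·d² with d = y − 42.229:
  rectangular body: d = -17.229 mm → contributes +2 147 024 mm⁴
  semicircular cap: d = 25.808 mm → contributes +2 247 884 mm⁴
Total I = 4 394 908 mm⁴.
Extreme fibre distance c = 50.271 mm; S = I/c = 87 425 mm³.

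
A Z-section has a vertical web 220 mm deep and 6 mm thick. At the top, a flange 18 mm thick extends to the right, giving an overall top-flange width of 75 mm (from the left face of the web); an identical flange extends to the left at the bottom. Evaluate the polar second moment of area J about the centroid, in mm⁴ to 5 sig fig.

Decompose the section into non-overlapping parts with the origin at the bottom-left of its bounding rectangle.
Web: 6 × 220, A = 1 320 mm², y = 110 mm, Ī = 5 324 000 mm⁴.
Top flange (beyond web): 69 × 18, A = 1 242 mm², y = 211 mm, Ī = 33 534 mm⁴.
Bottom flange (beyond web): 69 × 18, A = 1 242 mm², y = 9 mm, Ī = 33 534 mm⁴.
Centroid: ȳ = ΣA·y / ΣA = 110 mm.
Transfer each piece to the centroidal x-axis using Ī + A·d² with d = y − 110:
  web: d = 0 mm → contributes +5 324 000 mm⁴
  top flange (beyond web): d = 101 mm → contributes +12 703 176 mm⁴
  bottom flange (beyond web): d = -101 mm → contributes +12 703 176 mm⁴
Total I = 30 730 352 mm⁴.
For the y-axis: x̄ = 72 mm.
Repeating about the centroidal y-axis gives I_y = 4 482 612 mm⁴.
Polar second moment: J = I_x + I_y = 35 212 964 mm⁴.

J ≈ 3.5213 × 10⁷ mm⁴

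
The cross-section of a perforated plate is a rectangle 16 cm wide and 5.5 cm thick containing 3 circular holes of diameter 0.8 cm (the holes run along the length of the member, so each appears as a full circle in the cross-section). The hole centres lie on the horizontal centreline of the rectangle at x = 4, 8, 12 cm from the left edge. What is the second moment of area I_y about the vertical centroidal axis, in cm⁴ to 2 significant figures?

I_y ≈ 1900 cm⁴

Break the section into simple shapes (no overlaps), measuring from the bottom-left corner of the bounding box.
Plate: 16 × 5.5, A = 88 cm², x = 8 cm, Ī = 1 877 cm⁴.
Hole 1 (subtracted): ⌀0.8, A = 0.5027 cm², x = 4 cm, Ī = 0.02011 cm⁴.
Hole 2 (subtracted): ⌀0.8, A = 0.5027 cm², x = 8 cm, Ī = 0.02011 cm⁴.
Hole 3 (subtracted): ⌀0.8, A = 0.5027 cm², x = 12 cm, Ī = 0.02011 cm⁴.
By symmetry the centroid is at mid-width, x̄ = 8 cm.
Transfer each piece to the vertical centroidal axis using Ī + A·d² with d = x − 8:
  plate: d = 0 cm → contributes +1 877 cm⁴
  hole 1: d = -4 cm → contributes −8.063 cm⁴
  hole 2: d = 0 cm → contributes −0.02011 cm⁴
  hole 3: d = 4 cm → contributes −8.063 cm⁴
Total I = 1 861 cm⁴.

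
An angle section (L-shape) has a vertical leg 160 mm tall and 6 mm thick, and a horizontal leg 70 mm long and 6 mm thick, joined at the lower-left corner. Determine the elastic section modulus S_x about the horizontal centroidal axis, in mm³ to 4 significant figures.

S_x ≈ 3.603 × 10⁴ mm³

Treat the section as a set of non-overlapping primitives; coordinates are from the bounding-box lower-left.
Vertical leg: 6 × 160, A = 960 mm², y = 80 mm, Ī = 2 048 000 mm⁴.
Horizontal leg (remainder): 64 × 6, A = 384 mm², y = 3 mm, Ī = 1 152 mm⁴.
Centroid: ȳ = ΣA·y / ΣA = 58 mm.
Transfer each piece to the horizontal centroidal axis using Ī + A·d² with d = y − 58:
  vertical leg: d = 22 mm → contributes +2 512 640 mm⁴
  horizontal leg (remainder): d = -55 mm → contributes +1 162 752 mm⁴
Total I = 3 675 392 mm⁴.
Extreme fibre distance c = 102 mm; S = I/c = 36033.3 mm³.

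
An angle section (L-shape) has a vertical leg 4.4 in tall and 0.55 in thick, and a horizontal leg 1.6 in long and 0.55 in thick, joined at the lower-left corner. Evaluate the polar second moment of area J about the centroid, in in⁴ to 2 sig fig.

J ≈ 6.1 in⁴

Break the section into simple shapes (no overlaps), measuring from the bottom-left corner of the bounding box.
Vertical leg: 0.55 × 4.4, A = 2.42 in², y = 2.2 in, Ī = 3.904 in⁴.
Horizontal leg (remainder): 1.05 × 0.55, A = 0.5775 in², y = 0.275 in, Ī = 0.01456 in⁴.
Centroid: ȳ = ΣA·y / ΣA = 1.829 in.
Transfer each piece to the centroidal x-axis using Ī + A·d² with d = y − 1.829:
  vertical leg: d = 0.3709 in → contributes +4.237 in⁴
  horizontal leg (remainder): d = -1.554 in → contributes +1.409 in⁴
Total I = 5.647 in⁴.
For the y-axis: x̄ = 0.4291 in.
Repeating about the centroidal y-axis gives I_y = 0.4125 in⁴.
Polar second moment: J = I_x + I_y = 6.059 in⁴.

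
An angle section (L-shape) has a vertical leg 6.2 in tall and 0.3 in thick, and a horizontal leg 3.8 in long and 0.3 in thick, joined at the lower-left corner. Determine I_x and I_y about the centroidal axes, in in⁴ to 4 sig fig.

Split into non-overlapping primitives; take the origin at the lower-left of the bounding box.
Vertical leg: 0.3 × 6.2, A = 1.86 in², y = 3.1 in, Ī = 5.9582 in⁴.
Horizontal leg (remainder): 3.5 × 0.3, A = 1.05 in², y = 0.15 in, Ī = 0.007875 in⁴.
Centroid: ȳ = ΣA·y / ΣA = 2.03557 in.
Transfer each piece to the centroidal x-axis using Ī + A·d² with d = y − 2.03557:
  vertical leg: d = 1.06443 in → contributes +8.06561 in⁴
  horizontal leg (remainder): d = -1.88557 in → contributes +3.74101 in⁴
Total I = 11.8066 in⁴.
For the y-axis: x̄ = 0.835567 in.
Repeating about the centroidal y-axis gives I_y = 3.50862 in⁴.

I_x ≈ 11.81 in⁴, I_y ≈ 3.509 in⁴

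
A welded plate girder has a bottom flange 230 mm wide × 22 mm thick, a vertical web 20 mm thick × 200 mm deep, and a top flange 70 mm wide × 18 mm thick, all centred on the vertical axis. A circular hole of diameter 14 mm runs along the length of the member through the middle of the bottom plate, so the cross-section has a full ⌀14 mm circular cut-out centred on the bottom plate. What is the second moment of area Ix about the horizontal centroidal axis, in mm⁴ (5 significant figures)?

Treat the section as a set of non-overlapping primitives; coordinates are from the bounding-box lower-left.
Bottom plate: 230 × 22, A = 5 060 mm², y = 11 mm, Ī = 204086.7 mm⁴.
Web plate: 20 × 200, A = 4 000 mm², y = 122 mm, Ī = 13 333 333 mm⁴.
Top plate: 70 × 18, A = 1 260 mm², y = 231 mm, Ī = 34 020 mm⁴.
Hole (subtracted): ⌀14, A = 153.938 mm², y = 11 mm, Ī = 1885.741 mm⁴.
Centroid: ȳ = ΣA·y / ΣA = 81.94192 mm.
Transfer each piece to the horizontal centroidal axis using Ī + A·d² with d = y − 81.94192:
  bottom plate: d = -70.94192 mm → contributes +25 669 835 mm⁴
  web plate: d = 40.05808 mm → contributes +19 751 931 mm⁴
  top plate: d = 149.0581 mm → contributes +28 029 090 mm⁴
  hole: d = -70.94192 mm → contributes −776618.4 mm⁴
Total I = 72 674 238 mm⁴.

Ix ≈ 7.2674 × 10⁷ mm⁴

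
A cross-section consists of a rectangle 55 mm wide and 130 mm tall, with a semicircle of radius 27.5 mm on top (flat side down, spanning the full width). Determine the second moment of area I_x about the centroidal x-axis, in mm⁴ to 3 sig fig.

Decompose the section into non-overlapping parts with the origin at the bottom-left of its bounding rectangle.
Rectangular body: 55 × 130, A = 7 150 mm², y = 65 mm, Ī = 10 069 583 mm⁴.
Semicircular cap: semicircle r = 27.5, A = 1187.9 mm², y = 141.67 mm, Ī = 62 772 mm⁴.
Centroid: ȳ = ΣA·y / ΣA = 75.923 mm.
Transfer each piece to the centroidal x-axis using Ī + A·d² with d = y − 75.923:
  rectangular body: d = -10.923 mm → contributes +10 922 739 mm⁴
  semicircular cap: d = 65.748 mm → contributes +5 197 870 mm⁴
Total I = 16 120 609 mm⁴.

I_x ≈ 1.61 × 10⁷ mm⁴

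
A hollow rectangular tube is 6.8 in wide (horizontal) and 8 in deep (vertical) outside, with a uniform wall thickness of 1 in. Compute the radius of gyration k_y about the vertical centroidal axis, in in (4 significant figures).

k_y ≈ 2.455 in

Split into non-overlapping primitives; take the origin at the lower-left of the bounding box.
Outer rectangle: 6.8 × 8, A = 54.4 in², x = 3.4 in, Ī = 209.621 in⁴.
Inner void (subtracted): 4.8 × 6, A = 28.8 in², x = 3.4 in, Ī = 55.296 in⁴.
By symmetry the centroid is at mid-width, x̄ = 3.4 in.
All pieces are centred on the vertical centroidal axis, so I = ΣĪ (holes subtracted) = 154.325 in⁴.
Radius of gyration: k = √(I/A) = √(154.325 / 25.6) = 2.45527 in.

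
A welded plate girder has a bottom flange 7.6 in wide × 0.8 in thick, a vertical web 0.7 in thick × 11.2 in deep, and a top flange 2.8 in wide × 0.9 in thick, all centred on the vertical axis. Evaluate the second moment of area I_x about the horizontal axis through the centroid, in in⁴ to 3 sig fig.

I_x ≈ 366 in⁴

Break the section into simple shapes (no overlaps), measuring from the bottom-left corner of the bounding box.
Bottom plate: 7.6 × 0.8, A = 6.08 in², y = 0.4 in, Ī = 0.32427 in⁴.
Web plate: 0.7 × 11.2, A = 7.84 in², y = 6.4 in, Ī = 81.954 in⁴.
Top plate: 2.8 × 0.9, A = 2.52 in², y = 12.45 in, Ī = 0.1701 in⁴.
Centroid: ȳ = ΣA·y / ΣA = 5.1084 in.
Transfer each piece to the horizontal axis through the centroid using Ī + A·d² with d = y − 5.1084:
  bottom plate: d = -4.7084 in → contributes +135.11 in⁴
  web plate: d = 1.2916 in → contributes +95.033 in⁴
  top plate: d = 7.3416 in → contributes +136 in⁴
Total I = 366.14 in⁴.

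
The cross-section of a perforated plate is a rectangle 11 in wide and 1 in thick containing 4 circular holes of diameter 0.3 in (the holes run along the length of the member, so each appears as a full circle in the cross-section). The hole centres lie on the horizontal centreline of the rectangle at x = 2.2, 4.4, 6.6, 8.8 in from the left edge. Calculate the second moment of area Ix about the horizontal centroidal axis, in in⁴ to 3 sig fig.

Break the section into simple shapes (no overlaps), measuring from the bottom-left corner of the bounding box.
Plate: 11 × 1, A = 11 in², y = 0.5 in, Ī = 0.91667 in⁴.
Hole 1 (subtracted): ⌀0.3, A = 0.070686 in², y = 0.5 in, Ī = 0.00039761 in⁴.
Hole 2 (subtracted): ⌀0.3, A = 0.070686 in², y = 0.5 in, Ī = 0.00039761 in⁴.
Hole 3 (subtracted): ⌀0.3, A = 0.070686 in², y = 0.5 in, Ī = 0.00039761 in⁴.
Hole 4 (subtracted): ⌀0.3, A = 0.070686 in², y = 0.5 in, Ī = 0.00039761 in⁴.
By symmetry the centroid is at mid-height, ȳ = 0.5 in.
All pieces are centred on the horizontal centroidal axis, so I = ΣĪ (holes subtracted) = 0.91508 in⁴.

Ix ≈ 0.915 in⁴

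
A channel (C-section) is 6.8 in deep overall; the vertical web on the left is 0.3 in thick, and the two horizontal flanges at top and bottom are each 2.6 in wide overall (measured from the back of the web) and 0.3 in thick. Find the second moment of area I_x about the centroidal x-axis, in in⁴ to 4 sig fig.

Split into non-overlapping primitives; take the origin at the lower-left of the bounding box.
Web: 0.3 × 6.8, A = 2.04 in², y = 3.4 in, Ī = 7.8608 in⁴.
Top flange (beyond web): 2.3 × 0.3, A = 0.69 in², y = 6.65 in, Ī = 0.005175 in⁴.
Bottom flange (beyond web): 2.3 × 0.3, A = 0.69 in², y = 0.15 in, Ī = 0.005175 in⁴.
By symmetry the centroid is at mid-height, ȳ = 3.4 in.
Transfer each piece to the centroidal x-axis using Ī + A·d² with d = y − 3.4:
  web: d = 0 in → contributes +7.8608 in⁴
  top flange (beyond web): d = 3.25 in → contributes +7.2933 in⁴
  bottom flange (beyond web): d = -3.25 in → contributes +7.2933 in⁴
Total I = 22.4474 in⁴.

I_x ≈ 22.45 in⁴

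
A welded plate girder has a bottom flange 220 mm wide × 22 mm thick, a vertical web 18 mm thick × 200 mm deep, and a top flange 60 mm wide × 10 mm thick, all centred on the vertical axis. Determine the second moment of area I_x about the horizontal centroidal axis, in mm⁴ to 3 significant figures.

Break the section into simple shapes (no overlaps), measuring from the bottom-left corner of the bounding box.
Bottom plate: 220 × 22, A = 4 840 mm², y = 11 mm, Ī = 195 213 mm⁴.
Web plate: 18 × 200, A = 3 600 mm², y = 122 mm, Ī = 12 000 000 mm⁴.
Top plate: 60 × 10, A = 600 mm², y = 227 mm, Ī = 5 000 mm⁴.
Centroid: ȳ = ΣA·y / ΣA = 69.54 mm.
Transfer each piece to the horizontal centroidal axis using Ī + A·d² with d = y − 69.54:
  bottom plate: d = -58.54 mm → contributes +16 781 462 mm⁴
  web plate: d = 52.46 mm → contributes +21 907 453 mm⁴
  top plate: d = 157.46 mm → contributes +14 881 224 mm⁴
Total I = 53 570 139 mm⁴.

I_x ≈ 5.36 × 10⁷ mm⁴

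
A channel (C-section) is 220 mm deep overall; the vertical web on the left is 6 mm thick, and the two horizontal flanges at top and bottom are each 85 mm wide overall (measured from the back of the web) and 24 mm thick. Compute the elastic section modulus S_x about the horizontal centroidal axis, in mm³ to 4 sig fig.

S_x ≈ 3.811 × 10⁵ mm³

Decompose the section into non-overlapping parts with the origin at the bottom-left of its bounding rectangle.
Web: 6 × 220, A = 1 320 mm², y = 110 mm, Ī = 5 324 000 mm⁴.
Top flange (beyond web): 79 × 24, A = 1 896 mm², y = 208 mm, Ī = 91 008 mm⁴.
Bottom flange (beyond web): 79 × 24, A = 1 896 mm², y = 12 mm, Ī = 91 008 mm⁴.
By symmetry the centroid is at mid-height, ȳ = 110 mm.
Transfer each piece to the horizontal centroidal axis using Ī + A·d² with d = y − 110:
  web: d = 0 mm → contributes +5 324 000 mm⁴
  top flange (beyond web): d = 98 mm → contributes +18 300 192 mm⁴
  bottom flange (beyond web): d = -98 mm → contributes +18 300 192 mm⁴
Total I = 41 924 384 mm⁴.
Extreme fibre distance c = 110 mm; S = I/c = 381 131 mm³.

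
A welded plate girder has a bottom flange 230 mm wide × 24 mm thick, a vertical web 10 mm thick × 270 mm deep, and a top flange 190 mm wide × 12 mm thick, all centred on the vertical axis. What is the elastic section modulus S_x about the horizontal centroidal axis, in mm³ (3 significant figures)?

S_x ≈ 8.18 × 10⁵ mm³

Decompose the section into non-overlapping parts with the origin at the bottom-left of its bounding rectangle.
Bottom plate: 230 × 24, A = 5 520 mm², y = 12 mm, Ī = 264 960 mm⁴.
Web plate: 10 × 270, A = 2 700 mm², y = 159 mm, Ī = 16 402 500 mm⁴.
Top plate: 190 × 12, A = 2 280 mm², y = 300 mm, Ī = 27 360 mm⁴.
Centroid: ȳ = ΣA·y / ΣA = 112.34 mm.
Transfer each piece to the horizontal centroidal axis using Ī + A·d² with d = y − 112.34:
  bottom plate: d = -100.34 mm → contributes +55 837 793 mm⁴
  web plate: d = 46.663 mm → contributes +22 281 540 mm⁴
  top plate: d = 187.66 mm → contributes +80 322 913 mm⁴
Total I = 158 442 247 mm⁴.
Extreme fibre distance c = 193.66 mm; S = I/c = 818 134 mm³.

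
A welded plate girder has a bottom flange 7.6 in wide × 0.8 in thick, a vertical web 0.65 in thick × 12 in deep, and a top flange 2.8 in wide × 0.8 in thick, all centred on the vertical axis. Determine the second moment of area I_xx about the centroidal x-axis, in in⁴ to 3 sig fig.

I_xx ≈ 397 in⁴

Treat the section as a set of non-overlapping primitives; coordinates are from the bounding-box lower-left.
Bottom plate: 7.6 × 0.8, A = 6.08 in², y = 0.4 in, Ī = 0.32427 in⁴.
Web plate: 0.65 × 12, A = 7.8 in², y = 6.8 in, Ī = 93.6 in⁴.
Top plate: 2.8 × 0.8, A = 2.24 in², y = 13.2 in, Ī = 0.11947 in⁴.
Centroid: ȳ = ΣA·y / ΣA = 5.2754 in.
Transfer each piece to the centroidal x-axis using Ī + A·d² with d = y − 5.2754:
  bottom plate: d = -4.8754 in → contributes +144.85 in⁴
  web plate: d = 1.5246 in → contributes +111.73 in⁴
  top plate: d = 7.9246 in → contributes +140.79 in⁴
Total I = 397.36 in⁴.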